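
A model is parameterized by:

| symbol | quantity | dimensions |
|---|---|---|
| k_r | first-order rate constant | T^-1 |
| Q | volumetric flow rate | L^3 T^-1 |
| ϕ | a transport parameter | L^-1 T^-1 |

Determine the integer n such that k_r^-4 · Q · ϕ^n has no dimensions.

Balance the L exponent: (-1)·n from ϕ, plus −4·(0) + (3) = 3 from the rest, must sum to zero.
−n + 3 = 0, so n = 3.

3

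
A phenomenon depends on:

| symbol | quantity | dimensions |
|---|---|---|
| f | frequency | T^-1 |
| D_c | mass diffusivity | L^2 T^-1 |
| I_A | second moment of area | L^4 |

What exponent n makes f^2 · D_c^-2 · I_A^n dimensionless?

1

Balance the L exponent: (4)·n from I_A, plus 2·(0) − 2·(2) = -4 from the rest, must sum to zero.
4n − 4 = 0, so n = 1.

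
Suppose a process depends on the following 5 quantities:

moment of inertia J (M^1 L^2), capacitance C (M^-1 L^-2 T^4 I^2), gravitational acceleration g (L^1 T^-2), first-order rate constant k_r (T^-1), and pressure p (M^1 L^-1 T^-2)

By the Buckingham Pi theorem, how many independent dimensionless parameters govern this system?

There are 5 variables and 4 base dimensions (M, L, T, I).
The dimension matrix has rank 4.
Independent dimensionless groups: 5 − 4 = 1.

1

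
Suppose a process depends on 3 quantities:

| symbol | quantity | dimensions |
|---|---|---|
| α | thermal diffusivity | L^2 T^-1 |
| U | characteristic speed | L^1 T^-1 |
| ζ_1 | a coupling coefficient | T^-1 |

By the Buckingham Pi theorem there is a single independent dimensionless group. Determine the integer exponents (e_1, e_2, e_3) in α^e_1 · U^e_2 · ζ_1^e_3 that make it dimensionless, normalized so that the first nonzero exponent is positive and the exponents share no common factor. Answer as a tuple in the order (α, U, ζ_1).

L: e_1·(2) + e_2·(1) + e_3·(0) = 0
T: e_1·(-1) + e_2·(-1) + e_3·(-1) = 0
Solving this homogeneous linear system for the smallest-integer solution (first nonzero entry positive) gives (1, -2, 1).

(1, -2, 1)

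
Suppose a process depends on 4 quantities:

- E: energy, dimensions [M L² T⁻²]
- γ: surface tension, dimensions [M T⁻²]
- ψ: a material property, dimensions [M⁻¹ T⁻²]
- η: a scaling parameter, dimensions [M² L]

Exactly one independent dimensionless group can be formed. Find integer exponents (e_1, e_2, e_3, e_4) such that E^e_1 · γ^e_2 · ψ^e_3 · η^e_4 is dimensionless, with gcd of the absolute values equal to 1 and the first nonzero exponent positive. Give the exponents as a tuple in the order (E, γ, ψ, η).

M: e_1·(1) + e_2·(1) + e_3·(-1) + e_4·(2) = 0
L: e_1·(2) + e_2·(0) + e_3·(0) + e_4·(1) = 0
T: e_1·(-2) + e_2·(-2) + e_3·(-2) + e_4·(0) = 0
Solving this homogeneous linear system for the smallest-integer solution (first nonzero entry positive) gives (1, 1, -2, -2).

(1, 1, -2, -2)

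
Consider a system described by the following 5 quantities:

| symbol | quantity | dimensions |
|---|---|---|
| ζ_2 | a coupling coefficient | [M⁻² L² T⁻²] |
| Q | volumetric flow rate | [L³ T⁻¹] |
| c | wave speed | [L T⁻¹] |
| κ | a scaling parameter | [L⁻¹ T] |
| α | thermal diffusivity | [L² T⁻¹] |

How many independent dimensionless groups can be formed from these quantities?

2

There are 5 variables and 3 base dimensions (M, L, T).
The dimension matrix has rank 3.
Independent dimensionless groups: 5 − 3 = 2.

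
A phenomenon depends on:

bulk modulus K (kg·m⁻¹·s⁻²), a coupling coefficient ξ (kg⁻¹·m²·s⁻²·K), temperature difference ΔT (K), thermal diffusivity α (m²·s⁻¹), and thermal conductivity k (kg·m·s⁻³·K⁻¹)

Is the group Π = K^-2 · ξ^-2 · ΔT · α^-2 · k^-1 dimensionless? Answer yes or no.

no

Sum the exponent of each base dimension across the product:
  M: −2·[K]_M − 2·[ξ]_M + [ΔT]_M − 2·[α]_M − [k]_M = −2·(1) − 2·(-1) + (0) − 2·(0) − (1) = -1
  L: −2·[K]_L − 2·[ξ]_L + [ΔT]_L − 2·[α]_L − [k]_L = −2·(-1) − 2·(2) + (0) − 2·(2) − (1) = -7
  T: −2·[K]_T − 2·[ξ]_T + [ΔT]_T − 2·[α]_T − [k]_T = −2·(-2) − 2·(-2) + (0) − 2·(-1) − (-3) = 13
  Θ: −2·[K]_Θ − 2·[ξ]_Θ + [ΔT]_Θ − 2·[α]_Θ − [k]_Θ = −2·(0) − 2·(1) + (1) − 2·(0) − (-1) = 0
Net dimensions [M⁻¹ L⁻⁷ T¹³] ≠ [1] — not dimensionless.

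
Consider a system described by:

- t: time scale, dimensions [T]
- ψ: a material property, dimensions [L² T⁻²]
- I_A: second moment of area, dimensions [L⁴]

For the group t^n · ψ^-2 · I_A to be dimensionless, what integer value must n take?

Balance the T exponent: (1)·n from t, plus −2·(-2) + (0) = 4 from the rest, must sum to zero.
n + 4 = 0, so n = -4.

-4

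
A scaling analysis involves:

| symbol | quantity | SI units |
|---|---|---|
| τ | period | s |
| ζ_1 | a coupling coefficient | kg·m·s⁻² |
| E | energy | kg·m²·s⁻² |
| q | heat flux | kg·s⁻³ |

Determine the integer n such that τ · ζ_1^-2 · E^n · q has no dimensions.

1

Balance the M exponent: (1)·n from E, plus (0) − 2·(1) + (1) = -1 from the rest, must sum to zero.
n − 1 = 0, so n = 1.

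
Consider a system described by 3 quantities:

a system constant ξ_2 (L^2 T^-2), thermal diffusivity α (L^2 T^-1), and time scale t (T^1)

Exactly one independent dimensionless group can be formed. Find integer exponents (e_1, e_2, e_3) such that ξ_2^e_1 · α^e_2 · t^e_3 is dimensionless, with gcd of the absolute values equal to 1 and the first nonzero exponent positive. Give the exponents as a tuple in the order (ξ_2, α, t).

L: e_1·(2) + e_2·(2) + e_3·(0) = 0
T: e_1·(-2) + e_2·(-1) + e_3·(1) = 0
Solving this homogeneous linear system for the smallest-integer solution (first nonzero entry positive) gives (1, -1, 1).

(1, -1, 1)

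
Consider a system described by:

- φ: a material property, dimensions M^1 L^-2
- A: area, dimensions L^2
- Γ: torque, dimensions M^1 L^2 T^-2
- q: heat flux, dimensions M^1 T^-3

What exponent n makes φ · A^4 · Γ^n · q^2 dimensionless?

Balance the M exponent: (1)·n from Γ, plus (1) + 4·(0) + 2·(1) = 3 from the rest, must sum to zero.
n + 3 = 0, so n = -3.

-3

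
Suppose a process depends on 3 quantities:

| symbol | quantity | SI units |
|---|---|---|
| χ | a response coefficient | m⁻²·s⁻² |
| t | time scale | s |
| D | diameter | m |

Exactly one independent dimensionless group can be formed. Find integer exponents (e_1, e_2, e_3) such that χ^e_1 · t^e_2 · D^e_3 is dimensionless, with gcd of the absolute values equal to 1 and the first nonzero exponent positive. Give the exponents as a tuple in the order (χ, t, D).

(1, 2, 2)

L: e_1·(-2) + e_2·(0) + e_3·(1) = 0
T: e_1·(-2) + e_2·(1) + e_3·(0) = 0
Solving this homogeneous linear system for the smallest-integer solution (first nonzero entry positive) gives (1, 2, 2).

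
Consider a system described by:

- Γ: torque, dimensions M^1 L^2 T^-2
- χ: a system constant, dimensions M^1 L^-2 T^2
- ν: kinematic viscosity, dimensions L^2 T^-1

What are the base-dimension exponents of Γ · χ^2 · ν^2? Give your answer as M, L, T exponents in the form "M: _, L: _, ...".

Collect each base-dimension exponent across the product:
  M: (1) + 2·(1) + 2·(0) = 3
  L: (2) + 2·(-2) + 2·(2) = 2
  T: (-2) + 2·(2) + 2·(-1) = 0
So the dimensions are [M³ L²].

M: 3, L: 2, T: 0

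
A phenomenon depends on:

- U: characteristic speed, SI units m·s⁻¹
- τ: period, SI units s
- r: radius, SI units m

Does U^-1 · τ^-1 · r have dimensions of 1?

Sum the exponent of each base dimension across the product:
  M: −[U]_M − [τ]_M + [r]_M = −(0) − (0) + (0) = 0
  L: −[U]_L − [τ]_L + [r]_L = −(1) − (0) + (1) = 0
  T: −[U]_T − [τ]_T + [r]_T = −(-1) − (1) + (0) = 0
  Θ: −[U]_Θ − [τ]_Θ + [r]_Θ = −(0) − (0) + (0) = 0
All base exponents vanish — dimensionless.

yes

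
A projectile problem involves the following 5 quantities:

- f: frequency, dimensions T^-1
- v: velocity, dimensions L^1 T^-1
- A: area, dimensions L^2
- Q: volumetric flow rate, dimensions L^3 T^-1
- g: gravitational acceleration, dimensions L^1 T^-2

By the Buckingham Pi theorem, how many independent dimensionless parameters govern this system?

There are 5 variables and 2 base dimensions (L, T).
The dimension matrix has rank 2.
Independent dimensionless groups: 5 − 2 = 3.

3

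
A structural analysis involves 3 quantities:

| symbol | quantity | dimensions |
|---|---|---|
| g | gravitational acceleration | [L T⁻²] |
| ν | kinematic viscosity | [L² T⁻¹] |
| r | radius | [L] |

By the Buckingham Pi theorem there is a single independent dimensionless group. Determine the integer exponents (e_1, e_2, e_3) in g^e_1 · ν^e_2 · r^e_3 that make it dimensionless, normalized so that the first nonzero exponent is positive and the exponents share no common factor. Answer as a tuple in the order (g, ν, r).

(1, -2, 3)

L: e_1·(1) + e_2·(2) + e_3·(1) = 0
T: e_1·(-2) + e_2·(-1) + e_3·(0) = 0
Solving this homogeneous linear system for the smallest-integer solution (first nonzero entry positive) gives (1, -2, 3).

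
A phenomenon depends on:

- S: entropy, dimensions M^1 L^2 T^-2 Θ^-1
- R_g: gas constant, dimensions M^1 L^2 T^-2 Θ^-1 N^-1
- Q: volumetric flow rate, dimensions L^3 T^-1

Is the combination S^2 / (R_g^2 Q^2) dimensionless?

Sum the exponent of each base dimension across the product:
  M: 2·[S]_M − 2·[R_g]_M − 2·[Q]_M = 2·(1) − 2·(1) − 2·(0) = 0
  L: 2·[S]_L − 2·[R_g]_L − 2·[Q]_L = 2·(2) − 2·(2) − 2·(3) = -6
  T: 2·[S]_T − 2·[R_g]_T − 2·[Q]_T = 2·(-2) − 2·(-2) − 2·(-1) = 2
  Θ: 2·[S]_Θ − 2·[R_g]_Θ − 2·[Q]_Θ = 2·(-1) − 2·(-1) − 2·(0) = 0
  N: 2·[S]_N − 2·[R_g]_N − 2·[Q]_N = 2·(0) − 2·(-1) − 2·(0) = 2
Net dimensions [L⁻⁶ T² N²] ≠ [1] — not dimensionless.

no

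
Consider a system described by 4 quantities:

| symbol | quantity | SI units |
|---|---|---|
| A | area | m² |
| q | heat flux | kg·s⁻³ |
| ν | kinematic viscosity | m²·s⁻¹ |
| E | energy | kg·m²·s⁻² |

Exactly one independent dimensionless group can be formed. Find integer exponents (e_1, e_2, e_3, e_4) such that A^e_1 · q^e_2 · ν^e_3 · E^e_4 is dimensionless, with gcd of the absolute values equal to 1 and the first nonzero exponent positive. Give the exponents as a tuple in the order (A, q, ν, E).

M: e_1·(0) + e_2·(1) + e_3·(0) + e_4·(1) = 0
L: e_1·(2) + e_2·(0) + e_3·(2) + e_4·(2) = 0
T: e_1·(0) + e_2·(-3) + e_3·(-1) + e_4·(-2) = 0
Solving this homogeneous linear system for the smallest-integer solution (first nonzero entry positive) gives (2, 1, -1, -1).

(2, 1, -1, -1)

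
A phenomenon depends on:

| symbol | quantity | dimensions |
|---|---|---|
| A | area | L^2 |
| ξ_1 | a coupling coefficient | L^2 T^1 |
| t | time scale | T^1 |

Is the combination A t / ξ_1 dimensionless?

Sum the exponent of each base dimension across the product:
  L: [A]_L − [ξ_1]_L + [t]_L = (2) − (2) + (0) = 0
  T: [A]_T − [ξ_1]_T + [t]_T = (0) − (1) + (1) = 0
All base exponents vanish — dimensionless.

yes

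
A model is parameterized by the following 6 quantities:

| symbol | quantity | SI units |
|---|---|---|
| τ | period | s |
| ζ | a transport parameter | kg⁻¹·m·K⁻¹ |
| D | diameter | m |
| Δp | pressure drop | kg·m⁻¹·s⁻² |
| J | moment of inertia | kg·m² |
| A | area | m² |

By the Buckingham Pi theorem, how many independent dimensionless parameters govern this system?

There are 6 variables and 4 base dimensions (M, L, T, Θ).
The dimension matrix has rank 4.
Independent dimensionless groups: 6 − 4 = 2.

2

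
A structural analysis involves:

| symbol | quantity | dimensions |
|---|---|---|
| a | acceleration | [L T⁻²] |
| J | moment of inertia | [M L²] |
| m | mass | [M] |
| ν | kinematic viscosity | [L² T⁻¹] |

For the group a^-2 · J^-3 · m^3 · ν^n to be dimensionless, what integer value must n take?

Balance the L exponent: (2)·n from ν, plus −2·(1) − 3·(2) + 3·(0) = -8 from the rest, must sum to zero.
2n − 8 = 0, so n = 4.

4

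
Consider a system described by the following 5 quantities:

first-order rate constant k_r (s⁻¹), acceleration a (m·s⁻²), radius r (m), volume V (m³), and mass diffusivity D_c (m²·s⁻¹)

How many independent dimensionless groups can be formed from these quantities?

3

There are 5 variables and 2 base dimensions (L, T).
The dimension matrix has rank 2.
Independent dimensionless groups: 5 − 2 = 3.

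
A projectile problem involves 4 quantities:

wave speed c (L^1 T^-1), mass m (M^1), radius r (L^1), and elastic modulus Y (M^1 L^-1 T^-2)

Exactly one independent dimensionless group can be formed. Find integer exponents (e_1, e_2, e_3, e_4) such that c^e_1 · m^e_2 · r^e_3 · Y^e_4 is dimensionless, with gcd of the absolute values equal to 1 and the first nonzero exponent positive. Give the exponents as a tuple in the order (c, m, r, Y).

M: e_1·(0) + e_2·(1) + e_3·(0) + e_4·(1) = 0
L: e_1·(1) + e_2·(0) + e_3·(1) + e_4·(-1) = 0
T: e_1·(-1) + e_2·(0) + e_3·(0) + e_4·(-2) = 0
Solving this homogeneous linear system for the smallest-integer solution (first nonzero entry positive) gives (2, 1, -3, -1).

(2, 1, -3, -1)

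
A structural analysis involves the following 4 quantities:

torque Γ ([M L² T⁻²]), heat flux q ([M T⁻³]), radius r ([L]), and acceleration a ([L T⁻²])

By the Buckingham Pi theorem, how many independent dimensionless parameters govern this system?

1

There are 4 variables and 3 base dimensions (M, L, T).
The dimension matrix has rank 3.
Independent dimensionless groups: 4 − 3 = 1.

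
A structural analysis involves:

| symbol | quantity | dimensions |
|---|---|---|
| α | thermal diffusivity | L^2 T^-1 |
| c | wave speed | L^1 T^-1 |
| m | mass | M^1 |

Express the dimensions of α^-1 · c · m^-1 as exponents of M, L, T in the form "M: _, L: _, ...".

M: -1, L: -1, T: 0

Collect each base-dimension exponent across the product:
  M: −(0) + (0) − (1) = -1
  L: −(2) + (1) − (0) = -1
  T: −(-1) + (-1) − (0) = 0
So the dimensions are [M⁻¹ L⁻¹].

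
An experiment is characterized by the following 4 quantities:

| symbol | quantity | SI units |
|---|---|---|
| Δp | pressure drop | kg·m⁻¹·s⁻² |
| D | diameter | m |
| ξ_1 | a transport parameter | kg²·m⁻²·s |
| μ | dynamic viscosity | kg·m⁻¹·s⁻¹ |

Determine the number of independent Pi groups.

1

There are 4 variables and 3 base dimensions (M, L, T).
The dimension matrix has rank 3.
Independent dimensionless groups: 4 − 3 = 1.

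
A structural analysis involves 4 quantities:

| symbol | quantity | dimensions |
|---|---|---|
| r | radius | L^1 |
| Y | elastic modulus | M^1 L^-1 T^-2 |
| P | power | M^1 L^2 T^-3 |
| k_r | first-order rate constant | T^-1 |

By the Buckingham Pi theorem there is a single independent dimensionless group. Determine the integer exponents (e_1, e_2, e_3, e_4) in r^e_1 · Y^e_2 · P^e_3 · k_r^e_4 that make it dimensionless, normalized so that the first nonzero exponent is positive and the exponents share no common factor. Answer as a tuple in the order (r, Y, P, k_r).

(3, 1, -1, 1)

M: e_1·(0) + e_2·(1) + e_3·(1) + e_4·(0) = 0
L: e_1·(1) + e_2·(-1) + e_3·(2) + e_4·(0) = 0
T: e_1·(0) + e_2·(-2) + e_3·(-3) + e_4·(-1) = 0
Solving this homogeneous linear system for the smallest-integer solution (first nonzero entry positive) gives (3, 1, -1, 1).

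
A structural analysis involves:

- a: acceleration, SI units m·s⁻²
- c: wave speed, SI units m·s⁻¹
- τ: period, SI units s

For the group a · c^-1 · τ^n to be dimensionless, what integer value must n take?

1

Balance the T exponent: (1)·n from τ, plus (-2) − (-1) = -1 from the rest, must sum to zero.
n − 1 = 0, so n = 1.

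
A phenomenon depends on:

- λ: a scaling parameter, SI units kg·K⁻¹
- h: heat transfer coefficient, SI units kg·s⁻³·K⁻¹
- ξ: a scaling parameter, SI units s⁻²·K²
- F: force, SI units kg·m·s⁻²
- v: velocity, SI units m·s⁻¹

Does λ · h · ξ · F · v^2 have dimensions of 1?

no

Sum the exponent of each base dimension across the product:
  M: [λ]_M + [h]_M + [ξ]_M + [F]_M + 2·[v]_M = (1) + (1) + (0) + (1) + 2·(0) = 3
  L: [λ]_L + [h]_L + [ξ]_L + [F]_L + 2·[v]_L = (0) + (0) + (0) + (1) + 2·(1) = 3
  T: [λ]_T + [h]_T + [ξ]_T + [F]_T + 2·[v]_T = (0) + (-3) + (-2) + (-2) + 2·(-1) = -9
  Θ: [λ]_Θ + [h]_Θ + [ξ]_Θ + [F]_Θ + 2·[v]_Θ = (-1) + (-1) + (2) + (0) + 2·(0) = 0
Net dimensions [M³ L³ T⁻⁹] ≠ [1] — not dimensionless.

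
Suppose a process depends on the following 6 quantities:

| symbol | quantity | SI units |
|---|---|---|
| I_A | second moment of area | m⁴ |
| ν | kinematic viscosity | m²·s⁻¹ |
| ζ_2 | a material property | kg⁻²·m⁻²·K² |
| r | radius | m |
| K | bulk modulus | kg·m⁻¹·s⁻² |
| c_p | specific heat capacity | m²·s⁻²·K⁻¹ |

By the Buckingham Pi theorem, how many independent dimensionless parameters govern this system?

There are 6 variables and 4 base dimensions (M, L, T, Θ).
The dimension matrix has rank 4.
Independent dimensionless groups: 6 − 4 = 2.

2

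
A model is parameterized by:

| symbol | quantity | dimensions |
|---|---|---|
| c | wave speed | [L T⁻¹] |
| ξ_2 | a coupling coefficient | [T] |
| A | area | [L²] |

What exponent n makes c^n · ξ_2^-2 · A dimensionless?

Balance the L exponent: (1)·n from c, plus −2·(0) + (2) = 2 from the rest, must sum to zero.
n + 2 = 0, so n = -2.

-2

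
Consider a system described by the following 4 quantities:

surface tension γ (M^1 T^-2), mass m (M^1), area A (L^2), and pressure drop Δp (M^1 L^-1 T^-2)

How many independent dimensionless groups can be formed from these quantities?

1

There are 4 variables and 3 base dimensions (M, L, T).
The dimension matrix has rank 3.
Independent dimensionless groups: 4 − 3 = 1.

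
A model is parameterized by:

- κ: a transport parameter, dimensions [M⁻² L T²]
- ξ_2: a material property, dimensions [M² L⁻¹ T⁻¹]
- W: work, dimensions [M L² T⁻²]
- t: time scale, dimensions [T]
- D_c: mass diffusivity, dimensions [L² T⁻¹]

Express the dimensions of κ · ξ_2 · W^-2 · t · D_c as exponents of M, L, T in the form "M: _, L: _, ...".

Collect each base-dimension exponent across the product:
  M: (-2) + (2) − 2·(1) + (0) + (0) = -2
  L: (1) + (-1) − 2·(2) + (0) + (2) = -2
  T: (2) + (-1) − 2·(-2) + (1) + (-1) = 5
So the dimensions are [M⁻² L⁻² T⁵].

M: -2, L: -2, T: 5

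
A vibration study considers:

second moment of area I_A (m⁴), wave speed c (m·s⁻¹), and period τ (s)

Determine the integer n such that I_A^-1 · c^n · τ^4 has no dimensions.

Balance the L exponent: (1)·n from c, plus −(4) + 4·(0) = -4 from the rest, must sum to zero.
n − 4 = 0, so n = 4.

4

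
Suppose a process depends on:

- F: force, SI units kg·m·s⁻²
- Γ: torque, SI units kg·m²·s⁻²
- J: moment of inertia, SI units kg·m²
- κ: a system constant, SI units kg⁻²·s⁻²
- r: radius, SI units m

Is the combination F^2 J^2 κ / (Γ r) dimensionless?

no

Sum the exponent of each base dimension across the product:
  M: 2·[F]_M − [Γ]_M + 2·[J]_M + [κ]_M − [r]_M = 2·(1) − (1) + 2·(1) + (-2) − (0) = 1
  L: 2·[F]_L − [Γ]_L + 2·[J]_L + [κ]_L − [r]_L = 2·(1) − (2) + 2·(2) + (0) − (1) = 3
  T: 2·[F]_T − [Γ]_T + 2·[J]_T + [κ]_T − [r]_T = 2·(-2) − (-2) + 2·(0) + (-2) − (0) = -4
Net dimensions [M L³ T⁻⁴] ≠ [1] — not dimensionless.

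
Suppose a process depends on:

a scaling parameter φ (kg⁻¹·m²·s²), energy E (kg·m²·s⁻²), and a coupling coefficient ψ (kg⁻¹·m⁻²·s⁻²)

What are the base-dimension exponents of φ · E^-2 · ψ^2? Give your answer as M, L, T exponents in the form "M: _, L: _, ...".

M: -5, L: -6, T: 2

Collect each base-dimension exponent across the product:
  M: (-1) − 2·(1) + 2·(-1) = -5
  L: (2) − 2·(2) + 2·(-2) = -6
  T: (2) − 2·(-2) + 2·(-2) = 2
So the dimensions are [M⁻⁵ L⁻⁶ T²].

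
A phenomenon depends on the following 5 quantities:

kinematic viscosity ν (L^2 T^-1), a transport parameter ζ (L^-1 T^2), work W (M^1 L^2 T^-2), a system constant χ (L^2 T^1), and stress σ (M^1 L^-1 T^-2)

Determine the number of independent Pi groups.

There are 5 variables and 3 base dimensions (M, L, T).
The dimension matrix has rank 3.
Independent dimensionless groups: 5 − 3 = 2.

2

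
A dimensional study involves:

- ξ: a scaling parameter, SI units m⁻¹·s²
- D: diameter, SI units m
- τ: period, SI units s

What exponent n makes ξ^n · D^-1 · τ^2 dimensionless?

Balance the L exponent: (-1)·n from ξ, plus −(1) + 2·(0) = -1 from the rest, must sum to zero.
−n − 1 = 0, so n = -1.

-1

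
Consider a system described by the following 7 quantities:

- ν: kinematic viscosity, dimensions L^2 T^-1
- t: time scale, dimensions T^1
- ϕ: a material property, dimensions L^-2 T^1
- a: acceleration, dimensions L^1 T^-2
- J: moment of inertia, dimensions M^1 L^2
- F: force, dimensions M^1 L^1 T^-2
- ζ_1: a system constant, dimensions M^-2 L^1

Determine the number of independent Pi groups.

There are 7 variables and 3 base dimensions (M, L, T).
The dimension matrix has rank 3.
Independent dimensionless groups: 7 − 3 = 4.

4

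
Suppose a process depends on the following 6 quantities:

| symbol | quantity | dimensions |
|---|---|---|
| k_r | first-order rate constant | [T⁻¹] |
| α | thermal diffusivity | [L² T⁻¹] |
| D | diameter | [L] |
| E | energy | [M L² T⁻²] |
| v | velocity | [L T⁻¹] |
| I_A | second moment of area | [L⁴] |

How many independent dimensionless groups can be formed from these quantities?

There are 6 variables and 3 base dimensions (M, L, T).
The dimension matrix has rank 3.
Independent dimensionless groups: 6 − 3 = 3.

3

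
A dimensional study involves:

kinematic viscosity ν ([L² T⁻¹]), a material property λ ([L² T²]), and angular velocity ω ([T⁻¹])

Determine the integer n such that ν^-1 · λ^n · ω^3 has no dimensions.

Balance the L exponent: (2)·n from λ, plus −(2) + 3·(0) = -2 from the rest, must sum to zero.
2n − 2 = 0, so n = 1.

1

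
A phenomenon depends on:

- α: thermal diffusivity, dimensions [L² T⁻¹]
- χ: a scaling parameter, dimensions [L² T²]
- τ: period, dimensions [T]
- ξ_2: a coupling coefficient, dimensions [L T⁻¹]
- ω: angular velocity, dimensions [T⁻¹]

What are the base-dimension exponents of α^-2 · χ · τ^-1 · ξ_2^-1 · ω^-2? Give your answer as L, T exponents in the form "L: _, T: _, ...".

Collect each base-dimension exponent across the product:
  L: −2·(2) + (2) − (0) − (1) − 2·(0) = -3
  T: −2·(-1) + (2) − (1) − (-1) − 2·(-1) = 6
So the dimensions are [L⁻³ T⁶].

L: -3, T: 6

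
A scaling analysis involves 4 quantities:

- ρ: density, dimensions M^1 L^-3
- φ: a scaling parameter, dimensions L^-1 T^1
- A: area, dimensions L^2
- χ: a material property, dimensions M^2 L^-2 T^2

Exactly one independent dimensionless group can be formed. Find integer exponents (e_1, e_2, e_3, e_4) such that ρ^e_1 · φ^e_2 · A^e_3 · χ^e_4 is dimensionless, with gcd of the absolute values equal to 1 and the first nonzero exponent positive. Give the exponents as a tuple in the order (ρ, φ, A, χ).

M: e_1·(1) + e_2·(0) + e_3·(0) + e_4·(2) = 0
L: e_1·(-3) + e_2·(-1) + e_3·(2) + e_4·(-2) = 0
T: e_1·(0) + e_2·(1) + e_3·(0) + e_4·(2) = 0
Solving this homogeneous linear system for the smallest-integer solution (first nonzero entry positive) gives (2, 2, 3, -1).

(2, 2, 3, -1)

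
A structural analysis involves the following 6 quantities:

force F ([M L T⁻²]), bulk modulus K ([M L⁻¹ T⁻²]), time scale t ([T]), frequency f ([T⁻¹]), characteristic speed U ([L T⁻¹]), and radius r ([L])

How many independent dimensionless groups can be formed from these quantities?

There are 6 variables and 3 base dimensions (M, L, T).
The dimension matrix has rank 3.
Independent dimensionless groups: 6 − 3 = 3.

3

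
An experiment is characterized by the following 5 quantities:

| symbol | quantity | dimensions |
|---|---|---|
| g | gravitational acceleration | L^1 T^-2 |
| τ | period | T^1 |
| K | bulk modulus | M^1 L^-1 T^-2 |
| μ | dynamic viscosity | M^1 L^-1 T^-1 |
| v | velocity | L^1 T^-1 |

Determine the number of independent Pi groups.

2

There are 5 variables and 3 base dimensions (M, L, T).
The dimension matrix has rank 3.
Independent dimensionless groups: 5 − 3 = 2.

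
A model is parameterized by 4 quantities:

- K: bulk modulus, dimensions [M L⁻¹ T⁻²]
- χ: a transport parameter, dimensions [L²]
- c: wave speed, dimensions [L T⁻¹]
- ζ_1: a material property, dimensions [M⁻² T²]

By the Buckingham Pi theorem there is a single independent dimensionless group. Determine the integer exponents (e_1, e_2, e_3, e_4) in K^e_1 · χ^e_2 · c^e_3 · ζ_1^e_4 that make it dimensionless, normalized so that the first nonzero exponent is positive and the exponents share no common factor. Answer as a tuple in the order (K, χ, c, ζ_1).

M: e_1·(1) + e_2·(0) + e_3·(0) + e_4·(-2) = 0
L: e_1·(-1) + e_2·(2) + e_3·(1) + e_4·(0) = 0
T: e_1·(-2) + e_2·(0) + e_3·(-1) + e_4·(2) = 0
Solving this homogeneous linear system for the smallest-integer solution (first nonzero entry positive) gives (2, 2, -2, 1).

(2, 2, -2, 1)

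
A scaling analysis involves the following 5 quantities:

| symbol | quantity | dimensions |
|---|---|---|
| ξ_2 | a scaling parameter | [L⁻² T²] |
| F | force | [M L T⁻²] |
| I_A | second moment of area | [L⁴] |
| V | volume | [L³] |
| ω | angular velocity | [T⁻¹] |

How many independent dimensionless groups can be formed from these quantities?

2

There are 5 variables and 3 base dimensions (M, L, T).
The dimension matrix has rank 3.
Independent dimensionless groups: 5 − 3 = 2.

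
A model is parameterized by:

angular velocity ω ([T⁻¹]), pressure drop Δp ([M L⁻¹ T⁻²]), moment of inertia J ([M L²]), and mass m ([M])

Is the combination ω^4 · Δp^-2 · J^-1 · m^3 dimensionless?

yes

Sum the exponent of each base dimension across the product:
  M: 4·[ω]_M − 2·[Δp]_M − [J]_M + 3·[m]_M = 4·(0) − 2·(1) − (1) + 3·(1) = 0
  L: 4·[ω]_L − 2·[Δp]_L − [J]_L + 3·[m]_L = 4·(0) − 2·(-1) − (2) + 3·(0) = 0
  T: 4·[ω]_T − 2·[Δp]_T − [J]_T + 3·[m]_T = 4·(-1) − 2·(-2) − (0) + 3·(0) = 0
  Θ: 4·[ω]_Θ − 2·[Δp]_Θ − [J]_Θ + 3·[m]_Θ = 4·(0) − 2·(0) − (0) + 3·(0) = 0
All base exponents vanish — dimensionless.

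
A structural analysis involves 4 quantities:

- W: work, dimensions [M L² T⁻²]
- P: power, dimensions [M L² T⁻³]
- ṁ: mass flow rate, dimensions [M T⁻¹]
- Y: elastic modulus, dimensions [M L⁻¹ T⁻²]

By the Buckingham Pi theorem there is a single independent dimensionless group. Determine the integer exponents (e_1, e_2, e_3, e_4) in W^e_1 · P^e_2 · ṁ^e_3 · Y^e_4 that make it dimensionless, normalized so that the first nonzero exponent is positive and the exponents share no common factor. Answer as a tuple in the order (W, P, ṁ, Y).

M: e_1·(1) + e_2·(1) + e_3·(1) + e_4·(1) = 0
L: e_1·(2) + e_2·(2) + e_3·(0) + e_4·(-1) = 0
T: e_1·(-2) + e_2·(-3) + e_3·(-1) + e_4·(-2) = 0
Solving this homogeneous linear system for the smallest-integer solution (first nonzero entry positive) gives (4, -3, -3, 2).

(4, -3, -3, 2)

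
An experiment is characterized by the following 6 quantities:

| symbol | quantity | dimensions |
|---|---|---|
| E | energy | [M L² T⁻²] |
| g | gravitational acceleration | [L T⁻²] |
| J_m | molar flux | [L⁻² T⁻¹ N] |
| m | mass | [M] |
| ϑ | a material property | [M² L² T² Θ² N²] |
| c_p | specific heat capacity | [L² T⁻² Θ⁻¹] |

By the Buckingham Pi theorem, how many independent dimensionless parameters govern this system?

There are 6 variables and 5 base dimensions (M, L, T, Θ, N).
The dimension matrix has rank 5.
Independent dimensionless groups: 6 − 5 = 1.

1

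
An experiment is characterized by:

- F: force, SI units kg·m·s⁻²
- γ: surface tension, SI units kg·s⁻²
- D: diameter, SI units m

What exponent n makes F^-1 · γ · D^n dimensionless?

Balance the L exponent: (1)·n from D, plus −(1) + (0) = -1 from the rest, must sum to zero.
n − 1 = 0, so n = 1.

1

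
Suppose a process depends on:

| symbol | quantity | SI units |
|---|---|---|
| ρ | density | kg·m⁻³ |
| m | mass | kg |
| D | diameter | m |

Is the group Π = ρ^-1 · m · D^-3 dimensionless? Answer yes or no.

yes

Sum the exponent of each base dimension across the product:
  M: −[ρ]_M + [m]_M − 3·[D]_M = −(1) + (1) − 3·(0) = 0
  L: −[ρ]_L + [m]_L − 3·[D]_L = −(-3) + (0) − 3·(1) = 0
  T: −[ρ]_T + [m]_T − 3·[D]_T = −(0) + (0) − 3·(0) = 0
  Θ: −[ρ]_Θ + [m]_Θ − 3·[D]_Θ = −(0) + (0) − 3·(0) = 0
All base exponents vanish — dimensionless.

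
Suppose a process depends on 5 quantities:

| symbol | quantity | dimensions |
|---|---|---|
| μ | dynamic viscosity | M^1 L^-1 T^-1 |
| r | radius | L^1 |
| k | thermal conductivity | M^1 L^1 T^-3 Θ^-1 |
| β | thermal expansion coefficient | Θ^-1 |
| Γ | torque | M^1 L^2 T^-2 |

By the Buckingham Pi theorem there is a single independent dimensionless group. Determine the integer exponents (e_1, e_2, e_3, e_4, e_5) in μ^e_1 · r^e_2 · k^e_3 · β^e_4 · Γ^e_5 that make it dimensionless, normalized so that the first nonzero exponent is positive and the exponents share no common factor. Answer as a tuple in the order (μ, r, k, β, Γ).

(1, 4, 1, -1, -2)

M: e_1·(1) + e_2·(0) + e_3·(1) + e_4·(0) + e_5·(1) = 0
L: e_1·(-1) + e_2·(1) + e_3·(1) + e_4·(0) + e_5·(2) = 0
T: e_1·(-1) + e_2·(0) + e_3·(-3) + e_4·(0) + e_5·(-2) = 0
Θ: e_1·(0) + e_2·(0) + e_3·(-1) + e_4·(-1) + e_5·(0) = 0
Solving this homogeneous linear system for the smallest-integer solution (first nonzero entry positive) gives (1, 4, 1, -1, -2).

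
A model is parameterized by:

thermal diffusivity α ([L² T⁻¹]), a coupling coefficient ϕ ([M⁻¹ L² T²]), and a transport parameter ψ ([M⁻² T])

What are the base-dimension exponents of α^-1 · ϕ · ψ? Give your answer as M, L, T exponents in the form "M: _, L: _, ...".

Collect each base-dimension exponent across the product:
  M: −(0) + (-1) + (-2) = -3
  L: −(2) + (2) + (0) = 0
  T: −(-1) + (2) + (1) = 4
So the dimensions are [M⁻³ T⁴].

M: -3, L: 0, T: 4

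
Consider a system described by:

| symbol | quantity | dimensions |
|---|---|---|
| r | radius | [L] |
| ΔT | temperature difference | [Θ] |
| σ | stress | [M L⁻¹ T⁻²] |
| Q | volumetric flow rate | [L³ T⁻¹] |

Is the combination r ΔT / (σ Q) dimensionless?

Sum the exponent of each base dimension across the product:
  M: [r]_M + [ΔT]_M − [σ]_M − [Q]_M = (0) + (0) − (1) − (0) = -1
  L: [r]_L + [ΔT]_L − [σ]_L − [Q]_L = (1) + (0) − (-1) − (3) = -1
  T: [r]_T + [ΔT]_T − [σ]_T − [Q]_T = (0) + (0) − (-2) − (-1) = 3
  Θ: [r]_Θ + [ΔT]_Θ − [σ]_Θ − [Q]_Θ = (0) + (1) − (0) − (0) = 1
Net dimensions [M⁻¹ L⁻¹ T³ Θ] ≠ [1] — not dimensionless.

no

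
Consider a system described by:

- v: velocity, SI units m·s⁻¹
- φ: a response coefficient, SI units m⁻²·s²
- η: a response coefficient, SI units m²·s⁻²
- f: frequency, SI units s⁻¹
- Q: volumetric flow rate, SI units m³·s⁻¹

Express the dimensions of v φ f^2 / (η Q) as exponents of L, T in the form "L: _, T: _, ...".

Collect each base-dimension exponent across the product:
  L: (1) + (-2) − (2) + 2·(0) − (3) = -6
  T: (-1) + (2) − (-2) + 2·(-1) − (-1) = 2
So the dimensions are [L⁻⁶ T²].

L: -6, T: 2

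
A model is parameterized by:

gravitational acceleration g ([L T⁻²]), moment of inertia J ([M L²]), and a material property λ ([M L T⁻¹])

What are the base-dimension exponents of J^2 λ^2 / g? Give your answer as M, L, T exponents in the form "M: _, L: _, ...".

M: 4, L: 5, T: 0

Collect each base-dimension exponent across the product:
  M: −(0) + 2·(1) + 2·(1) = 4
  L: −(1) + 2·(2) + 2·(1) = 5
  T: −(-2) + 2·(0) + 2·(-1) = 0
So the dimensions are [M⁴ L⁵].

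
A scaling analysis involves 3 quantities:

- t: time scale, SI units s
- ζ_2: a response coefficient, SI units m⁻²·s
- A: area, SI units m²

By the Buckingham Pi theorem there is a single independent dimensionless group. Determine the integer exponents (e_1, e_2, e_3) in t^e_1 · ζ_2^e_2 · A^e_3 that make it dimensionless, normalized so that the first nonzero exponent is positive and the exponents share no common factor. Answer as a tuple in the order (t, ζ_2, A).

L: e_1·(0) + e_2·(-2) + e_3·(2) = 0
T: e_1·(1) + e_2·(1) + e_3·(0) = 0
Solving this homogeneous linear system for the smallest-integer solution (first nonzero entry positive) gives (1, -1, -1).

(1, -1, -1)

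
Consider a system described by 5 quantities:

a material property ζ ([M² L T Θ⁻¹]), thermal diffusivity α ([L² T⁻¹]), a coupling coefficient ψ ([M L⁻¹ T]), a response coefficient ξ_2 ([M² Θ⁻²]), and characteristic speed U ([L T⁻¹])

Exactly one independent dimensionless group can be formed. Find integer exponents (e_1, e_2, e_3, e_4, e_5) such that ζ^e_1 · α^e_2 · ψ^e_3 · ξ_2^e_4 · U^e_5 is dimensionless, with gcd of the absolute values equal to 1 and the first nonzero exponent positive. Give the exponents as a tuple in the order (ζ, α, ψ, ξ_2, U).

M: e_1·(2) + e_2·(0) + e_3·(1) + e_4·(2) + e_5·(0) = 0
L: e_1·(1) + e_2·(2) + e_3·(-1) + e_4·(0) + e_5·(1) = 0
T: e_1·(1) + e_2·(-1) + e_3·(1) + e_4·(0) + e_5·(-1) = 0
Θ: e_1·(-1) + e_2·(0) + e_3·(0) + e_4·(-2) + e_5·(0) = 0
Solving this homogeneous linear system for the smallest-integer solution (first nonzero entry positive) gives (2, -4, -2, -1, 4).

(2, -4, -2, -1, 4)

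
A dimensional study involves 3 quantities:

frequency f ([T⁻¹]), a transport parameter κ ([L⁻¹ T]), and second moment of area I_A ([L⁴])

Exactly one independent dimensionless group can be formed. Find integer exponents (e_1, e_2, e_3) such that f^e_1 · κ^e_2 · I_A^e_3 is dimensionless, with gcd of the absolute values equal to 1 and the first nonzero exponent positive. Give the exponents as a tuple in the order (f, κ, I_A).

L: e_1·(0) + e_2·(-1) + e_3·(4) = 0
T: e_1·(-1) + e_2·(1) + e_3·(0) = 0
Solving this homogeneous linear system for the smallest-integer solution (first nonzero entry positive) gives (4, 4, 1).

(4, 4, 1)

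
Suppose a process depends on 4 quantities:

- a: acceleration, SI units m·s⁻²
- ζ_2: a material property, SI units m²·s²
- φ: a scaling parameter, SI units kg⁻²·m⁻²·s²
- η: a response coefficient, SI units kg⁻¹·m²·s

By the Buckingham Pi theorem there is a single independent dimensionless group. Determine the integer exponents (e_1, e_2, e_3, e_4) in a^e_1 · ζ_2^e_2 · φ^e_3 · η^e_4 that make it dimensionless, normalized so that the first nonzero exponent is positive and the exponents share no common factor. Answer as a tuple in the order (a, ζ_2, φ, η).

M: e_1·(0) + e_2·(0) + e_3·(-2) + e_4·(-1) = 0
L: e_1·(1) + e_2·(2) + e_3·(-2) + e_4·(2) = 0
T: e_1·(-2) + e_2·(2) + e_3·(2) + e_4·(1) = 0
Solving this homogeneous linear system for the smallest-integer solution (first nonzero entry positive) gives (2, 2, 1, -2).

(2, 2, 1, -2)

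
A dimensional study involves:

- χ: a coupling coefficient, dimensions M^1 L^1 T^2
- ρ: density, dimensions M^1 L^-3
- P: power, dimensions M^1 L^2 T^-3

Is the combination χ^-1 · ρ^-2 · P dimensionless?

Sum the exponent of each base dimension across the product:
  M: −[χ]_M − 2·[ρ]_M + [P]_M = −(1) − 2·(1) + (1) = -2
  L: −[χ]_L − 2·[ρ]_L + [P]_L = −(1) − 2·(-3) + (2) = 7
  T: −[χ]_T − 2·[ρ]_T + [P]_T = −(2) − 2·(0) + (-3) = -5
Net dimensions [M⁻² L⁷ T⁻⁵] ≠ [1] — not dimensionless.

no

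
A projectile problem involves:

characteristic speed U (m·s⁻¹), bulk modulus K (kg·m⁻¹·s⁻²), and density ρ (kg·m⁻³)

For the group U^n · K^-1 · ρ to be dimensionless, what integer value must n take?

2

Balance the L exponent: (1)·n from U, plus −(-1) + (-3) = -2 from the rest, must sum to zero.
n − 2 = 0, so n = 2.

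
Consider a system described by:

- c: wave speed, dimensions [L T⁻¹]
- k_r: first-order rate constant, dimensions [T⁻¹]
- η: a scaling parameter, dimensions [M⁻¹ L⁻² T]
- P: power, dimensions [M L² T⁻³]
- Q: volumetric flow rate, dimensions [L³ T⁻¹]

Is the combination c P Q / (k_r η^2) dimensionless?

no

Sum the exponent of each base dimension across the product:
  M: [c]_M − [k_r]_M − 2·[η]_M + [P]_M + [Q]_M = (0) − (0) − 2·(-1) + (1) + (0) = 3
  L: [c]_L − [k_r]_L − 2·[η]_L + [P]_L + [Q]_L = (1) − (0) − 2·(-2) + (2) + (3) = 10
  T: [c]_T − [k_r]_T − 2·[η]_T + [P]_T + [Q]_T = (-1) − (-1) − 2·(1) + (-3) + (-1) = -6
Net dimensions [M³ L¹⁰ T⁻⁶] ≠ [1] — not dimensionless.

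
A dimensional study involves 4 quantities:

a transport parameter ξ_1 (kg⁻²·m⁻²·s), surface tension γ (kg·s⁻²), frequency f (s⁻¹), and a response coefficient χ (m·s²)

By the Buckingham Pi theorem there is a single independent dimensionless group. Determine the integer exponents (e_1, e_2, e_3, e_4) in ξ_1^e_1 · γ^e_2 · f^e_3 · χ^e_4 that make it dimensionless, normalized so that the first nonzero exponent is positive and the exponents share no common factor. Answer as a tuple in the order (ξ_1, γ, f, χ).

M: e_1·(-2) + e_2·(1) + e_3·(0) + e_4·(0) = 0
L: e_1·(-2) + e_2·(0) + e_3·(0) + e_4·(1) = 0
T: e_1·(1) + e_2·(-2) + e_3·(-1) + e_4·(2) = 0
Solving this homogeneous linear system for the smallest-integer solution (first nonzero entry positive) gives (1, 2, 1, 2).

(1, 2, 1, 2)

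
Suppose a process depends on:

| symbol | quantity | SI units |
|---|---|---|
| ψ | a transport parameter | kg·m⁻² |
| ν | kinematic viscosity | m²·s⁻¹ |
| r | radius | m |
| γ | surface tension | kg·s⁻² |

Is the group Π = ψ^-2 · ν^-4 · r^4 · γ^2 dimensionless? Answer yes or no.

Sum the exponent of each base dimension across the product:
  M: −2·[ψ]_M − 4·[ν]_M + 4·[r]_M + 2·[γ]_M = −2·(1) − 4·(0) + 4·(0) + 2·(1) = 0
  L: −2·[ψ]_L − 4·[ν]_L + 4·[r]_L + 2·[γ]_L = −2·(-2) − 4·(2) + 4·(1) + 2·(0) = 0
  T: −2·[ψ]_T − 4·[ν]_T + 4·[r]_T + 2·[γ]_T = −2·(0) − 4·(-1) + 4·(0) + 2·(-2) = 0
All base exponents vanish — dimensionless.

yes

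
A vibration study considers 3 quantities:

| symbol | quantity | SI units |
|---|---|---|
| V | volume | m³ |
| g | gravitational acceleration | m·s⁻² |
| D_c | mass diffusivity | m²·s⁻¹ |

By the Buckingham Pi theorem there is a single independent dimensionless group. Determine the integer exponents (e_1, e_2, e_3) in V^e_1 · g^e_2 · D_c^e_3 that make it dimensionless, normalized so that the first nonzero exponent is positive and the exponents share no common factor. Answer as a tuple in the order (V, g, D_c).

L: e_1·(3) + e_2·(1) + e_3·(2) = 0
T: e_1·(0) + e_2·(-2) + e_3·(-1) = 0
Solving this homogeneous linear system for the smallest-integer solution (first nonzero entry positive) gives (1, 1, -2).

(1, 1, -2)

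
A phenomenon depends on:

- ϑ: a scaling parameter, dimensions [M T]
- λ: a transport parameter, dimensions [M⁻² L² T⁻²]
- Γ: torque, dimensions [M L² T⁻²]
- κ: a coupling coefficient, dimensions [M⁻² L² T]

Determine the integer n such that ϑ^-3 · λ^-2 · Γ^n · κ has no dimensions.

Balance the M exponent: (1)·n from Γ, plus −3·(1) − 2·(-2) + (-2) = -1 from the rest, must sum to zero.
n − 1 = 0, so n = 1.

1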